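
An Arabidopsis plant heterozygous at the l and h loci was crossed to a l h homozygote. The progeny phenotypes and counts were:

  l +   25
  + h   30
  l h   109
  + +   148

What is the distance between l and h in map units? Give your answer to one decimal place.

The two most frequent classes, + + (148) and l h (109), are the parental types, so the F1 was + + / l h.
The recombinant classes are + h and l +: 30 + 25 = 55.
Recombination frequency = 55/312 = 0.1763 ≈ 17.6%, i.e. 17.6 map units.

17.6 map units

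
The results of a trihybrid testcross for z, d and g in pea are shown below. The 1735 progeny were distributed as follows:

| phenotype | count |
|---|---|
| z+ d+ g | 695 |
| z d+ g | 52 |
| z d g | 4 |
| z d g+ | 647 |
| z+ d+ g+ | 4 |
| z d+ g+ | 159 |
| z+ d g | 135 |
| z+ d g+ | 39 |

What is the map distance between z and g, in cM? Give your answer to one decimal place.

The two most frequent reciprocal classes, z+ d+ g and z d g+, are the parental types, so the F1 was z+ d+ g / z d g+.
The two rarest classes, z+ d+ g+ and z d g, are the double crossovers. Comparing them with the parentals, only the g allele has switched, so g is the middle locus and the order is d – g – z.
Crossovers in the g–z interval produce the single-crossover classes z d+ g and z+ d g+ (52 + 39 = 91) plus the double crossovers (8).
RF(g–z) = (91 + 8) / 1735 = 99/1735 = 0.0571 → 5.7 cM.

5.7 cM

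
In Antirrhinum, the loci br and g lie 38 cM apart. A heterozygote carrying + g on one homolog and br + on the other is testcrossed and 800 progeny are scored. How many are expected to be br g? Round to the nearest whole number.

A map distance of 38 cM corresponds to a recombination frequency of 0.380.
The F1 is + g / br +, so br g is a recombinant gamete class with expected frequency r/2 = 0.380/2 = 0.1900.
Expected number = 0.1900 × 800 = 152.00 ≈ 152.

152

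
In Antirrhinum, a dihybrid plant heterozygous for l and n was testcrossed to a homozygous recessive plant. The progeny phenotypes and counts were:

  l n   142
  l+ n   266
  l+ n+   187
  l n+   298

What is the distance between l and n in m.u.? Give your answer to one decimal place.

36.8 m.u.

The two most frequent classes, l+ n (266) and l n+ (298), are the parental types, so the F1 was l+ n / l n+.
The recombinant classes are l+ n+ and l n: 187 + 142 = 329.
Recombination frequency = 329/893 = 0.3684 ≈ 36.8%, i.e. 36.8 m.u.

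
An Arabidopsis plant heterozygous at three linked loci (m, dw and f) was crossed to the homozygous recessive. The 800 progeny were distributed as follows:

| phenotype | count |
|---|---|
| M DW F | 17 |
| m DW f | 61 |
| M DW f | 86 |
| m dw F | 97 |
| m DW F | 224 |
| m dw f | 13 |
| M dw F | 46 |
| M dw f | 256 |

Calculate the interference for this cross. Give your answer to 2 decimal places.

0.18

The two most frequent reciprocal classes, M dw f and m DW F, are the parental types, so the F1 was M dw f / m DW F.
The two rarest classes, m dw f and M DW F, are the double crossovers. Comparing them with the parentals, only the m allele has switched, so m is the middle locus and the order is dw – m – f.
dw–m: (183 + 30)/800 = 0.2662; m–f: (107 + 30)/800 = 0.1713.
Expected DCO frequency = 0.2662 × 0.1713 ≈ 0.04560; observed = 30/800 ≈ 0.03750.
Coefficient of coincidence = 0.03750/0.04560 ≈ 0.82; interference = 1 − 0.82 = 0.18.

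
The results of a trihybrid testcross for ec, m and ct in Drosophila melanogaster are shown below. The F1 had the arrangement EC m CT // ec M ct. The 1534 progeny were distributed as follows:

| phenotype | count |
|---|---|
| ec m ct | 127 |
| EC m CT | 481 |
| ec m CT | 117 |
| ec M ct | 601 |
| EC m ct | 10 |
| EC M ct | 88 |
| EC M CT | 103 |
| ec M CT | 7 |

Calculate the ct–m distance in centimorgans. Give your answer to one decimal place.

The two rarest classes, EC m ct and ec M CT, are the double crossovers. Comparing them with the parentals, only the ct allele has switched, so ct is the middle locus and the order is m – ct – ec.
Crossovers in the m–ct interval produce the single-crossover classes EC M CT and ec m ct (103 + 127 = 230) plus the double crossovers (17).
RF(m–ct) = (230 + 17) / 1534 = 247/1534 = 0.1610 → 16.1 centimorgans.

16.1 centimorgans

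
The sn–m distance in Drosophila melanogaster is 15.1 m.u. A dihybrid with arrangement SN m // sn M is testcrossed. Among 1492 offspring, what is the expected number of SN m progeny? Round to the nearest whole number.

A map distance of 15.1 m.u. corresponds to a recombination frequency of 0.151.
The F1 is SN m / sn M, so SN m is a parental gamete class with expected frequency (1 − r)/2 = 0.849/2 = 0.4245.
Expected number = 0.4245 × 1492 = 633.35 ≈ 633.

633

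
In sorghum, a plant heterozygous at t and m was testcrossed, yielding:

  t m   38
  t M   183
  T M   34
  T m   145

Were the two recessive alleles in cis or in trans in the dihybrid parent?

trans

The two most frequent classes are T m (145) and t M (183); these are the parental (non-recombinant) types.
So the F1 carried T m on one chromosome and t M on the other — the recessive alleles are on opposite chromosomes (trans / repulsion).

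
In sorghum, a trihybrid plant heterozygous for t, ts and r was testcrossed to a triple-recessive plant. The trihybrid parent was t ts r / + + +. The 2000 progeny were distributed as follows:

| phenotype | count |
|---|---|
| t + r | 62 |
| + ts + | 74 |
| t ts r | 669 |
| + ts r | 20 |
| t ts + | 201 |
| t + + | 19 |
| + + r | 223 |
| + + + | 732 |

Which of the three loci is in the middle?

t

The two rarest classes, + ts r and t + +, are the double crossovers. Comparing them with the parentals, only the t allele has switched, so t is the middle locus and the order is r – t – ts.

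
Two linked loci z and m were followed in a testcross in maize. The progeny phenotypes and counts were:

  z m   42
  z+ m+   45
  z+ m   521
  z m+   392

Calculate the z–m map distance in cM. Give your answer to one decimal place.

The two most frequent classes, z+ m (521) and z m+ (392), are the parental types, so the F1 was z+ m / z m+.
The recombinant classes are z+ m+ and z m: 45 + 42 = 87.
Recombination frequency = 87/1000 = 0.0870 ≈ 8.7%, i.e. 8.7 cM.

8.7 cM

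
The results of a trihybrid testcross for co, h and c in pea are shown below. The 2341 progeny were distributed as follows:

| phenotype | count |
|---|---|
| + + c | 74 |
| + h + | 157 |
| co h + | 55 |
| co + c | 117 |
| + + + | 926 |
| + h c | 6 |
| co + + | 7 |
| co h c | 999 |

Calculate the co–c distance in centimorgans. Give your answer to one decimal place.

The two most frequent reciprocal classes, co h c and + + +, are the parental types, so the F1 was co h c / + + +.
The two rarest classes, + h c and co + +, are the double crossovers. Comparing them with the parentals, only the co allele has switched, so co is the middle locus and the order is h – co – c.
Crossovers in the co–c interval produce the single-crossover classes co h + and + + c (55 + 74 = 129) plus the double crossovers (13).
RF(co–c) = (129 + 13) / 2341 = 142/2341 = 0.0607 → 6.1 centimorgans.

6.1 centimorgans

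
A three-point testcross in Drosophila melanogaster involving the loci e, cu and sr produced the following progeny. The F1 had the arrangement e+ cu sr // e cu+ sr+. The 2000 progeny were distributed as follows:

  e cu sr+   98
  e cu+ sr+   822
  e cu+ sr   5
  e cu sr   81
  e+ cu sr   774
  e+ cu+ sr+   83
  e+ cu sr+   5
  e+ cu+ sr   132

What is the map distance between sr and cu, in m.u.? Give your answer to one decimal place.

The two rarest classes, e+ cu sr+ and e cu+ sr, are the double crossovers. Comparing them with the parentals, only the sr allele has switched, so sr is the middle locus and the order is e – sr – cu.
Crossovers in the sr–cu interval produce the single-crossover classes e+ cu+ sr and e cu sr+ (132 + 98 = 230) plus the double crossovers (10).
RF(sr–cu) = (230 + 10) / 2000 = 240/2000 = 0.1200 → 12.0 m.u.

12.0 m.u.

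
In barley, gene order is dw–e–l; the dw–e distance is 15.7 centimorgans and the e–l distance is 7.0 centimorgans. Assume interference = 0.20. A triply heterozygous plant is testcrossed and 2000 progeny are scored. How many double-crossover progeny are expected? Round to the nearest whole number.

Map distances give recombination frequencies of 0.157 and 0.070 for the two intervals.
With interference 0.20 (so coincidence = 0.80), expected double-crossover frequency = 0.157 × 0.070 × 0.80 = 0.00879.
Expected number = 0.00879 × 2000 = 17.58 ≈ 18.

18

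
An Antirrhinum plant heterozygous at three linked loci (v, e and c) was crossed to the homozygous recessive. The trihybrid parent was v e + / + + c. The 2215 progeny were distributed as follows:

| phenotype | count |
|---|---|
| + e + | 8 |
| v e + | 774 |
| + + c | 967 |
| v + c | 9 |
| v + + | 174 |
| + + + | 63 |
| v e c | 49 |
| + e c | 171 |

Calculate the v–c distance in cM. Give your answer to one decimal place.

5.8 cM

The two rarest classes, + e + and v + c, are the double crossovers. Comparing them with the parentals, only the v allele has switched, so v is the middle locus and the order is c – v – e.
Crossovers in the c–v interval produce the single-crossover classes v e c and + + + (49 + 63 = 112) plus the double crossovers (17).
RF(c–v) = (112 + 17) / 2215 = 129/2215 = 0.0582 → 5.8 cM.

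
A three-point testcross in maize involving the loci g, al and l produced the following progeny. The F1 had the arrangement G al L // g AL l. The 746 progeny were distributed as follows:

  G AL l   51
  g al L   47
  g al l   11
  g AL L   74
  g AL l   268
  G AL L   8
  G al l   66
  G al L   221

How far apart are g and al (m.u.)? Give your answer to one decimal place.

The two rarest classes, G AL L and g al l, are the double crossovers. Comparing them with the parentals, only the al allele has switched, so al is the middle locus and the order is g – al – l.
Crossovers in the g–al interval produce the single-crossover classes g al L and G AL l (47 + 51 = 98) plus the double crossovers (19).
RF(g–al) = (98 + 19) / 746 = 117/746 = 0.1568 → 15.7 m.u.

15.7 m.u.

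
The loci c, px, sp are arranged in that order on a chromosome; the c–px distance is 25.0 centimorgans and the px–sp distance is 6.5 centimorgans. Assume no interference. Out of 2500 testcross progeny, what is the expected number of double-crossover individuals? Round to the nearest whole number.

Map distances give recombination frequencies of 0.250 and 0.065 for the two intervals.
With no interference, expected double-crossover frequency = 0.250 × 0.065 = 0.01625.
Expected number = 0.01625 × 2500 = 40.62 ≈ 41.

41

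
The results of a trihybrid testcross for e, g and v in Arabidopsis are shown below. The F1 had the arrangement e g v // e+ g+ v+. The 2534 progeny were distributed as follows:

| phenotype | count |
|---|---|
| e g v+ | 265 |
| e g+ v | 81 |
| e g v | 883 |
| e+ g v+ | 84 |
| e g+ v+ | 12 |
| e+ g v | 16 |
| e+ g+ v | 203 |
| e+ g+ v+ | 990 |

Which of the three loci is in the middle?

e

The two rarest classes, e+ g v and e g+ v+, are the double crossovers. Comparing them with the parentals, only the e allele has switched, so e is the middle locus and the order is v – e – g.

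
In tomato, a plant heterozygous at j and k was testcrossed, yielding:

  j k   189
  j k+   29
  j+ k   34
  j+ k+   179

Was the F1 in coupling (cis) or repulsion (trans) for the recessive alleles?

cis

The two most frequent classes are j+ k+ (179) and j k (189); these are the parental (non-recombinant) types.
So the F1 carried j+ k+ on one chromosome and j k on the other — the recessive alleles are on the same chromosome (cis / coupling).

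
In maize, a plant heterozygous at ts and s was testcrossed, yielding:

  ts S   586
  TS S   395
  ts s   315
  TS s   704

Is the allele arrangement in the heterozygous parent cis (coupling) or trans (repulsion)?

trans

The two most frequent classes are TS s (704) and ts S (586); these are the parental (non-recombinant) types.
So the F1 carried TS s on one chromosome and ts S on the other — the recessive alleles are on opposite chromosomes (trans / repulsion).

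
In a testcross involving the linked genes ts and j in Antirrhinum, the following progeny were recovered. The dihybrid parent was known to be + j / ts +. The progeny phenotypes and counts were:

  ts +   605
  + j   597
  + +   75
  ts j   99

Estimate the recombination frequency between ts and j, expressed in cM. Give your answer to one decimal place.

The recombinant classes are + + and ts j: 75 + 99 = 174.
Recombination frequency = 174/1376 = 0.1265 ≈ 12.6%, i.e. 12.6 cM.

12.6 cM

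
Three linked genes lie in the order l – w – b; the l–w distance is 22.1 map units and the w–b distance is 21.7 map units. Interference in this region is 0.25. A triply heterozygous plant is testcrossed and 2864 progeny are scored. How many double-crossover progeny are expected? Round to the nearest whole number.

Map distances give recombination frequencies of 0.221 and 0.217 for the two intervals.
With interference 0.25 (so coincidence = 0.75), expected double-crossover frequency = 0.221 × 0.217 × 0.75 = 0.03597.
Expected number = 0.03597 × 2864 = 103.01 ≈ 103.

103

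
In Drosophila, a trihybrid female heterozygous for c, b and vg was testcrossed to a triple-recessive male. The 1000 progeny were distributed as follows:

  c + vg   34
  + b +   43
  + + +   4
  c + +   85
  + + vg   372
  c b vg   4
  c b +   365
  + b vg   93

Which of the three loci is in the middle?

The two most frequent reciprocal classes, c b + and + + vg, are the parental types, so the F1 was c b + / + + vg.
The two rarest classes, c b vg and + + +, are the double crossovers. Comparing them with the parentals, only the vg allele has switched, so vg is the middle locus and the order is b – vg – c.

vg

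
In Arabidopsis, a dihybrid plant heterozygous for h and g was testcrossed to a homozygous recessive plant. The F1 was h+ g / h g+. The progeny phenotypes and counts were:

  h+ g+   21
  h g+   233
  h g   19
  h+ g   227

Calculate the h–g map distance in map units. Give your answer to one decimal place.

The recombinant classes are h+ g+ and h g: 21 + 19 = 40.
Recombination frequency = 40/500 = 0.0800 ≈ 8.0%, i.e. 8.0 map units.

8.0 map units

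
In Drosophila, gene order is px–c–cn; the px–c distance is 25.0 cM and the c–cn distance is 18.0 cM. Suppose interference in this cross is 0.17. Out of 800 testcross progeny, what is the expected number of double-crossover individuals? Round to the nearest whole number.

30

Map distances give recombination frequencies of 0.250 and 0.180 for the two intervals.
With interference 0.17 (so coincidence = 0.83), expected double-crossover frequency = 0.250 × 0.180 × 0.83 = 0.03735.
Expected number = 0.03735 × 800 = 29.88 ≈ 30.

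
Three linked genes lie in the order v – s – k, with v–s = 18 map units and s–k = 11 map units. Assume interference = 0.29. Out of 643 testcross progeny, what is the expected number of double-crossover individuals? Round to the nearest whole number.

9

Map distances give recombination frequencies of 0.180 and 0.110 for the two intervals.
With interference 0.29 (so coincidence = 0.71), expected double-crossover frequency = 0.180 × 0.110 × 0.71 = 0.01406.
Expected number = 0.01406 × 643 = 9.04 ≈ 9.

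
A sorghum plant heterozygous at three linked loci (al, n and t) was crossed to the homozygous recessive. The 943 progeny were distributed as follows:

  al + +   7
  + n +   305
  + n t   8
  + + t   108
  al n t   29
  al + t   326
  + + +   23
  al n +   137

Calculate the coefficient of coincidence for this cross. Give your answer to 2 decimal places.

0.81

The two most frequent reciprocal classes, + n + and al + t, are the parental types, so the F1 was + n + / al + t.
The two rarest classes, + n t and al + +, are the double crossovers. Comparing them with the parentals, only the t allele has switched, so t is the middle locus and the order is n – t – al.
n–t: (52 + 15)/943 = 0.0710; t–al: (245 + 15)/943 = 0.2757.
Expected DCO frequency = 0.0710 × 0.2757 ≈ 0.01957; observed = 15/943 ≈ 0.01591.
Coefficient of coincidence = 0.01591/0.01957 ≈ 0.81.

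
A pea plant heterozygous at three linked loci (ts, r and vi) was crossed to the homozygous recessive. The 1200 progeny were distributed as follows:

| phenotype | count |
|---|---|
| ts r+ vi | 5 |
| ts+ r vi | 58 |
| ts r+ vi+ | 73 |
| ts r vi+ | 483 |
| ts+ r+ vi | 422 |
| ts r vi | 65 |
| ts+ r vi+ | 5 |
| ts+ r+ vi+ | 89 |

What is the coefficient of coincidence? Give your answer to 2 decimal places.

The two most frequent reciprocal classes, ts r vi+ and ts+ r+ vi, are the parental types, so the F1 was ts r vi+ / ts+ r+ vi.
The two rarest classes, ts+ r vi+ and ts r+ vi, are the double crossovers. Comparing them with the parentals, only the ts allele has switched, so ts is the middle locus and the order is vi – ts – r.
vi–ts: (154 + 10)/1200 = 0.1367; ts–r: (131 + 10)/1200 = 0.1175.
Expected DCO frequency = 0.1367 × 0.1175 ≈ 0.01606; observed = 10/1200 ≈ 0.00833.
Coefficient of coincidence = 0.00833/0.01606 ≈ 0.52.

0.52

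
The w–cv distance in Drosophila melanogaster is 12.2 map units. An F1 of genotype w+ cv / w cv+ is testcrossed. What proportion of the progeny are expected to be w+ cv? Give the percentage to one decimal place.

A map distance of 12.2 map units corresponds to a recombination frequency of 0.122.
The F1 is w+ cv / w cv+, so w+ cv is a parental gamete class with expected frequency (1 − r)/2 = 0.878/2 = 0.4390.
That is 0.4390 = 43.9% of the progeny.

43.9%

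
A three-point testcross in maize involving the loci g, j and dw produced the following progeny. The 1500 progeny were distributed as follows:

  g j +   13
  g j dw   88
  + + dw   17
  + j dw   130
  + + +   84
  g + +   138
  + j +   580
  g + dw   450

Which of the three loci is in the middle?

The two most frequent reciprocal classes, g + dw and + j +, are the parental types, so the F1 was g + dw / + j +.
The two rarest classes, + + dw and g j +, are the double crossovers. Comparing them with the parentals, only the g allele has switched, so g is the middle locus and the order is j – g – dw.

g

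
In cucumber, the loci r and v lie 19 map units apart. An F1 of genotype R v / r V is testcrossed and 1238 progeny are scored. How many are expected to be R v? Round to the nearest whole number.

A map distance of 19 map units corresponds to a recombination frequency of 0.190.
The F1 is R v / r V, so R v is a parental gamete class with expected frequency (1 − r)/2 = 0.810/2 = 0.4050.
Expected number = 0.4050 × 1238 = 501.39 ≈ 501.

501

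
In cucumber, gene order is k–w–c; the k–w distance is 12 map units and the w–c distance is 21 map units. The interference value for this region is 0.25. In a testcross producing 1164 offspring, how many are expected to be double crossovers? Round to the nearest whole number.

22

Map distances give recombination frequencies of 0.120 and 0.210 for the two intervals.
With interference 0.25 (so coincidence = 0.75), expected double-crossover frequency = 0.120 × 0.210 × 0.75 = 0.01890.
Expected number = 0.01890 × 1164 = 22.00 ≈ 22.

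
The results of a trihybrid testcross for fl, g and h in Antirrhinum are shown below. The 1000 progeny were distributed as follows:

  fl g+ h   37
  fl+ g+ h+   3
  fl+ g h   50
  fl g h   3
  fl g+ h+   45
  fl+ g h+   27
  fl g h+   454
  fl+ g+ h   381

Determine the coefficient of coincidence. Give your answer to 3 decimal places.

The two most frequent reciprocal classes, fl+ g+ h and fl g h+, are the parental types, so the F1 was fl+ g+ h / fl g h+.
The two rarest classes, fl+ g+ h+ and fl g h, are the double crossovers. Comparing them with the parentals, only the h allele has switched, so h is the middle locus and the order is g – h – fl.
g–h: (95 + 6)/1000 = 0.1010; h–fl: (64 + 6)/1000 = 0.0700.
Expected DCO frequency = 0.1010 × 0.0700 ≈ 0.00707; observed = 6/1000 ≈ 0.00600.
Coefficient of coincidence = 0.00600/0.00707 ≈ 0.849.

0.849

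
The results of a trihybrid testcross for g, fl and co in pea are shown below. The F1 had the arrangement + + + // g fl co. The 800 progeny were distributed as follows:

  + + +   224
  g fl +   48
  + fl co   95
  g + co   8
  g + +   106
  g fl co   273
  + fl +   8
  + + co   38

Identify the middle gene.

The two rarest classes, + fl + and g + co, are the double crossovers. Comparing them with the parentals, only the fl allele has switched, so fl is the middle locus and the order is g – fl – co.

fl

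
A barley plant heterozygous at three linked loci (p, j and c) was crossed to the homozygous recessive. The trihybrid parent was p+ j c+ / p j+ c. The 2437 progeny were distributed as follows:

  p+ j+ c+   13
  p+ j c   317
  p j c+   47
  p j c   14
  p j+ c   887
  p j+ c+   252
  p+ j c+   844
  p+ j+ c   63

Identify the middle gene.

The two rarest classes, p+ j+ c+ and p j c, are the double crossovers. Comparing them with the parentals, only the j allele has switched, so j is the middle locus and the order is p – j – c.

j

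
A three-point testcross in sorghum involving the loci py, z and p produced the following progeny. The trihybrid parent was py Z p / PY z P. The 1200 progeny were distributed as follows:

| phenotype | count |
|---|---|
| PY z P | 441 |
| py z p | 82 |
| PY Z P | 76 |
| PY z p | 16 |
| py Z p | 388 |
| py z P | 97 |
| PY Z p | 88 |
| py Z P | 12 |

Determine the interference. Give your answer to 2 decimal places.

The two rarest classes, py Z P and PY z p, are the double crossovers. Comparing them with the parentals, only the p allele has switched, so p is the middle locus and the order is z – p – py.
z–p: (158 + 28)/1200 = 0.1550; p–py: (185 + 28)/1200 = 0.1775.
Expected DCO frequency = 0.1550 × 0.1775 ≈ 0.02751; observed = 28/1200 ≈ 0.02333.
Coefficient of coincidence = 0.02333/0.02751 ≈ 0.85; interference = 1 − 0.85 = 0.15.

0.15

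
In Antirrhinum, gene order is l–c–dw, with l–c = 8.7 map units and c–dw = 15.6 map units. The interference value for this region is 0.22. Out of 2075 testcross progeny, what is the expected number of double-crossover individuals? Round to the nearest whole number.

Map distances give recombination frequencies of 0.087 and 0.156 for the two intervals.
With interference 0.22 (so coincidence = 0.78), expected double-crossover frequency = 0.087 × 0.156 × 0.78 = 0.01059.
Expected number = 0.01059 × 2075 = 21.97 ≈ 22.

22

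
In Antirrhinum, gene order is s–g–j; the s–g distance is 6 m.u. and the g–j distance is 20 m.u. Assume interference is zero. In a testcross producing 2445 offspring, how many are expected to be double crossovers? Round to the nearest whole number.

29

Map distances give recombination frequencies of 0.060 and 0.200 for the two intervals.
With no interference, expected double-crossover frequency = 0.060 × 0.200 = 0.01200.
Expected number = 0.01200 × 2445 = 29.34 ≈ 29.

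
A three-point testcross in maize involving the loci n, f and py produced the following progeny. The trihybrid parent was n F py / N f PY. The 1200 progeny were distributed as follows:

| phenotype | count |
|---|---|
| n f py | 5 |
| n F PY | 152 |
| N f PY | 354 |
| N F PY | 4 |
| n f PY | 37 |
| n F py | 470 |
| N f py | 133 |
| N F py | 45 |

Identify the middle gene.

The two rarest classes, n f py and N F PY, are the double crossovers. Comparing them with the parentals, only the f allele has switched, so f is the middle locus and the order is py – f – n.

f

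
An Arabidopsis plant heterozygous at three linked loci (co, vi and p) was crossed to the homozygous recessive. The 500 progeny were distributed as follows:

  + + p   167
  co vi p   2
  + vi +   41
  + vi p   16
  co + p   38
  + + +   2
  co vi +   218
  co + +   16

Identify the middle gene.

The two most frequent reciprocal classes, co vi + and + + p, are the parental types, so the F1 was co vi + / + + p.
The two rarest classes, co vi p and + + +, are the double crossovers. Comparing them with the parentals, only the p allele has switched, so p is the middle locus and the order is vi – p – co.

p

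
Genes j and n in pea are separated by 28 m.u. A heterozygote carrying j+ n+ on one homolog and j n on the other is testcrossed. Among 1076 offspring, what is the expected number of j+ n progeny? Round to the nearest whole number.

A map distance of 28 m.u. corresponds to a recombination frequency of 0.280.
The F1 is j+ n+ / j n, so j+ n is a recombinant gamete class with expected frequency r/2 = 0.280/2 = 0.1400.
Expected number = 0.1400 × 1076 = 150.64 ≈ 151.

151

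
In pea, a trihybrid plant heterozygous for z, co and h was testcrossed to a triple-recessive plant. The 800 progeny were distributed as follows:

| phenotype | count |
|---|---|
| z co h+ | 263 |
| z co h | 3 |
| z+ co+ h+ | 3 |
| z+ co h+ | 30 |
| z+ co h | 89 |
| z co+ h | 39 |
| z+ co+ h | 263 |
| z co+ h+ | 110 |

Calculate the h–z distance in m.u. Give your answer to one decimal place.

The two most frequent reciprocal classes, z+ co+ h and z co h+, are the parental types, so the F1 was z+ co+ h / z co h+.
The two rarest classes, z+ co+ h+ and z co h, are the double crossovers. Comparing them with the parentals, only the h allele has switched, so h is the middle locus and the order is z – h – co.
Crossovers in the z–h interval produce the single-crossover classes z co+ h and z+ co h+ (39 + 30 = 69) plus the double crossovers (6).
RF(z–h) = (69 + 6) / 800 = 75/800 = 0.0938 → 9.4 m.u.

9.4 m.u.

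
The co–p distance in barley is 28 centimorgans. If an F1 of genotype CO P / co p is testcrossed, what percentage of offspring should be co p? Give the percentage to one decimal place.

36.0%

A map distance of 28 centimorgans corresponds to a recombination frequency of 0.280.
The F1 is CO P / co p, so co p is a parental gamete class with expected frequency (1 − r)/2 = 0.720/2 = 0.3600.
That is 0.3600 = 36.0% of the progeny.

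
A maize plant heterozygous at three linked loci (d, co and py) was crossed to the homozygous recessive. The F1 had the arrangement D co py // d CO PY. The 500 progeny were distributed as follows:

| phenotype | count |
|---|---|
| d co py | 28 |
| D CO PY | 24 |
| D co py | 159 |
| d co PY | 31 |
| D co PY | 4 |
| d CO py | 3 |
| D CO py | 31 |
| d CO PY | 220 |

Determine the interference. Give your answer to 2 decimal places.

0.14

The two rarest classes, D co PY and d CO py, are the double crossovers. Comparing them with the parentals, only the py allele has switched, so py is the middle locus and the order is co – py – d.
co–py: (62 + 7)/500 = 0.1380; py–d: (52 + 7)/500 = 0.1180.
Expected DCO frequency = 0.1380 × 0.1180 ≈ 0.01628; observed = 7/500 ≈ 0.01400.
Coefficient of coincidence = 0.01400/0.01628 ≈ 0.86; interference = 1 − 0.86 = 0.14.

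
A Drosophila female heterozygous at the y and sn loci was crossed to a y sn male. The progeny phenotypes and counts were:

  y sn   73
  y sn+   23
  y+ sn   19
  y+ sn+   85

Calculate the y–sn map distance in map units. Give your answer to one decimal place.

The two most frequent classes, y+ sn+ (85) and y sn (73), are the parental types, so the F1 was y+ sn+ / y sn.
The recombinant classes are y+ sn and y sn+: 19 + 23 = 42.
Recombination frequency = 42/200 = 0.2100 ≈ 21.0%, i.e. 21.0 map units.

21.0 map units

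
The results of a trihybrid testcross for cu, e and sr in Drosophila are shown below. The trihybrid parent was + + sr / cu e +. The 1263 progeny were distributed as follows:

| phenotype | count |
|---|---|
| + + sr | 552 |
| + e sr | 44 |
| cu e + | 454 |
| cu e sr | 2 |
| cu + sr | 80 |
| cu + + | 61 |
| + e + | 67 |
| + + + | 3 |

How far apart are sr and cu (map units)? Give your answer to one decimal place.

The two rarest classes, + + + and cu e sr, are the double crossovers. Comparing them with the parentals, only the sr allele has switched, so sr is the middle locus and the order is e – sr – cu.
Crossovers in the sr–cu interval produce the single-crossover classes cu + sr and + e + (80 + 67 = 147) plus the double crossovers (5).
RF(sr–cu) = (147 + 5) / 1263 = 152/1263 = 0.1203 → 12.0 map units.

12.0 map units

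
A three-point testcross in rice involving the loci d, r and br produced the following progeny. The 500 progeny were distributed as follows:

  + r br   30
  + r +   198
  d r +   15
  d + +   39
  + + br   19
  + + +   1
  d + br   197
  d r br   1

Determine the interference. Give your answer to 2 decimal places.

The two most frequent reciprocal classes, + r + and d + br, are the parental types, so the F1 was + r + / d + br.
The two rarest classes, + + + and d r br, are the double crossovers. Comparing them with the parentals, only the r allele has switched, so r is the middle locus and the order is d – r – br.
d–r: (34 + 2)/500 = 0.0720; r–br: (69 + 2)/500 = 0.1420.
Expected DCO frequency = 0.0720 × 0.1420 ≈ 0.01022; observed = 2/500 ≈ 0.00400.
Coefficient of coincidence = 0.00400/0.01022 ≈ 0.39; interference = 1 − 0.39 = 0.61.

0.61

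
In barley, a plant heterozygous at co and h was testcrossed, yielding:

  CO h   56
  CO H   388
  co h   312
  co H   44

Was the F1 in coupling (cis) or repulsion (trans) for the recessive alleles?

cis

The two most frequent classes are CO H (388) and co h (312); these are the parental (non-recombinant) types.
So the F1 carried CO H on one chromosome and co h on the other — the recessive alleles are on the same chromosome (cis / coupling).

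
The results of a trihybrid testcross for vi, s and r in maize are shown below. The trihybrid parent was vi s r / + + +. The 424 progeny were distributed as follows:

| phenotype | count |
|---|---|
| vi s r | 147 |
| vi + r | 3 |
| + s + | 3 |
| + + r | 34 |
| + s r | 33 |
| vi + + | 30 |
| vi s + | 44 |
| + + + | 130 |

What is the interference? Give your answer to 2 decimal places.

0.56

The two rarest classes, vi + r and + s +, are the double crossovers. Comparing them with the parentals, only the s allele has switched, so s is the middle locus and the order is r – s – vi.
r–s: (78 + 6)/424 = 0.1981; s–vi: (63 + 6)/424 = 0.1627.
Expected DCO frequency = 0.1981 × 0.1627 ≈ 0.03223; observed = 6/424 ≈ 0.01415.
Coefficient of coincidence = 0.01415/0.03223 ≈ 0.44; interference = 1 − 0.44 = 0.56.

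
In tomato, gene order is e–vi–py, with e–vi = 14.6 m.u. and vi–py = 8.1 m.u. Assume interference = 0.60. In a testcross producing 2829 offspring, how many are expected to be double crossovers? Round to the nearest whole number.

Map distances give recombination frequencies of 0.146 and 0.081 for the two intervals.
With interference 0.60 (so coincidence = 0.40), expected double-crossover frequency = 0.146 × 0.081 × 0.40 = 0.00473.
Expected number = 0.00473 × 2829 = 13.38 ≈ 13.

13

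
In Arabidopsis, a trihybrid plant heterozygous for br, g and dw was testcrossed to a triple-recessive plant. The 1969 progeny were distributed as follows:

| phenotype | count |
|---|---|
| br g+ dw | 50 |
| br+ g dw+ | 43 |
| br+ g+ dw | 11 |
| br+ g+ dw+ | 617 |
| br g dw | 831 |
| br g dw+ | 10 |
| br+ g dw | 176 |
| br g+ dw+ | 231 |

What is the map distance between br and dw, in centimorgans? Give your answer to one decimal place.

The two most frequent reciprocal classes, br+ g+ dw+ and br g dw, are the parental types, so the F1 was br+ g+ dw+ / br g dw.
The two rarest classes, br+ g+ dw and br g dw+, are the double crossovers. Comparing them with the parentals, only the dw allele has switched, so dw is the middle locus and the order is g – dw – br.
Crossovers in the dw–br interval produce the single-crossover classes br g+ dw+ and br+ g dw (231 + 176 = 407) plus the double crossovers (21).
RF(dw–br) = (407 + 21) / 1969 = 428/1969 = 0.2174 → 21.7 centimorgans.

21.7 centimorgans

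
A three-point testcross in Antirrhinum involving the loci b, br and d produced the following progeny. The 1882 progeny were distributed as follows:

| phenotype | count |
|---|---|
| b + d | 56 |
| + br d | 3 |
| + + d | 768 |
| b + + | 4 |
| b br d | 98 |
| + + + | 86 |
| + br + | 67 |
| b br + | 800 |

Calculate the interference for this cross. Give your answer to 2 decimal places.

The two most frequent reciprocal classes, + + d and b br +, are the parental types, so the F1 was + + d / b br +.
The two rarest classes, + br d and b + +, are the double crossovers. Comparing them with the parentals, only the br allele has switched, so br is the middle locus and the order is d – br – b.
d–br: (184 + 7)/1882 = 0.1015; br–b: (123 + 7)/1882 = 0.0691.
Expected DCO frequency = 0.1015 × 0.0691 ≈ 0.00701; observed = 7/1882 ≈ 0.00372.
Coefficient of coincidence = 0.00372/0.00701 ≈ 0.53; interference = 1 − 0.53 = 0.47.

0.47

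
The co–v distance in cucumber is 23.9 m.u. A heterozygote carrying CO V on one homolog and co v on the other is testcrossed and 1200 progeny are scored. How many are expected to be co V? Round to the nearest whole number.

A map distance of 23.9 m.u. corresponds to a recombination frequency of 0.239.
The F1 is CO V / co v, so co V is a recombinant gamete class with expected frequency r/2 = 0.239/2 = 0.1195.
Expected number = 0.1195 × 1200 = 143.40 ≈ 143.

143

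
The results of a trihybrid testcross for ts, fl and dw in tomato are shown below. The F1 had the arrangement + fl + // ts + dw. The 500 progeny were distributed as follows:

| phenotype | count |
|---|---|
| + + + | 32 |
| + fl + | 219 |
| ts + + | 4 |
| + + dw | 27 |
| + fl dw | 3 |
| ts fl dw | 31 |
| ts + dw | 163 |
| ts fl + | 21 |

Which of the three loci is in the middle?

The two rarest classes, + fl dw and ts + +, are the double crossovers. Comparing them with the parentals, only the dw allele has switched, so dw is the middle locus and the order is fl – dw – ts.

dw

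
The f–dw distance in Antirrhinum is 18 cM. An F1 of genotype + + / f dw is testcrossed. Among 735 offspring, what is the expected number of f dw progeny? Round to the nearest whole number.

A map distance of 18 cM corresponds to a recombination frequency of 0.180.
The F1 is + + / f dw, so f dw is a parental gamete class with expected frequency (1 − r)/2 = 0.820/2 = 0.4100.
Expected number = 0.4100 × 735 = 301.35 ≈ 301.

301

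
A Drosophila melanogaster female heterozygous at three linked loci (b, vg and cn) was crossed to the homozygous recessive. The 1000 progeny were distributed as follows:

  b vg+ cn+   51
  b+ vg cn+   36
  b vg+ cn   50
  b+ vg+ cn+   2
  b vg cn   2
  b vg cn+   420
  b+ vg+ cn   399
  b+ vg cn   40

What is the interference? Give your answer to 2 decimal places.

The two most frequent reciprocal classes, b+ vg+ cn and b vg cn+, are the parental types, so the F1 was b+ vg+ cn / b vg cn+.
The two rarest classes, b+ vg+ cn+ and b vg cn, are the double crossovers. Comparing them with the parentals, only the cn allele has switched, so cn is the middle locus and the order is vg – cn – b.
vg–cn: (91 + 4)/1000 = 0.0950; cn–b: (86 + 4)/1000 = 0.0900.
Expected DCO frequency = 0.0950 × 0.0900 ≈ 0.00855; observed = 4/1000 ≈ 0.00400.
Coefficient of coincidence = 0.00400/0.00855 ≈ 0.47; interference = 1 − 0.47 = 0.53.

0.53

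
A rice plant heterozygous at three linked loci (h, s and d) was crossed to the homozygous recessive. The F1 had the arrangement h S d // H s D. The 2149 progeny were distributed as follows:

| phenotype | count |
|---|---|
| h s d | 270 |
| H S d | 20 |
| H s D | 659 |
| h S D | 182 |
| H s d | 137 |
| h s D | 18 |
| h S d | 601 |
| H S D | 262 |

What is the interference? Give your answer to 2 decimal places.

0.60

The two rarest classes, H S d and h s D, are the double crossovers. Comparing them with the parentals, only the h allele has switched, so h is the middle locus and the order is s – h – d.
s–h: (532 + 38)/2149 = 0.2652; h–d: (319 + 38)/2149 = 0.1661.
Expected DCO frequency = 0.2652 × 0.1661 ≈ 0.04405; observed = 38/2149 ≈ 0.01768.
Coefficient of coincidence = 0.01768/0.04405 ≈ 0.40; interference = 1 − 0.40 = 0.60.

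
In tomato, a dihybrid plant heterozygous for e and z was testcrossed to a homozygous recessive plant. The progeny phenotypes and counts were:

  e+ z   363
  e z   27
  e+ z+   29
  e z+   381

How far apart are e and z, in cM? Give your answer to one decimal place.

7.0 cM

The two most frequent classes, e+ z (363) and e z+ (381), are the parental types, so the F1 was e+ z / e z+.
The recombinant classes are e+ z+ and e z: 29 + 27 = 56.
Recombination frequency = 56/800 = 0.0700 ≈ 7.0%, i.e. 7.0 cM.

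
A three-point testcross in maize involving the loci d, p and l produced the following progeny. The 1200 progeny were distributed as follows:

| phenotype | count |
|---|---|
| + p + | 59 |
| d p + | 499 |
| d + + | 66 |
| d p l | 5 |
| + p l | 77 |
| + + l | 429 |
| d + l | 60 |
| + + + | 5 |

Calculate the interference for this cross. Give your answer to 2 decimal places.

0.39

The two most frequent reciprocal classes, + + l and d p +, are the parental types, so the F1 was + + l / d p +.
The two rarest classes, + + + and d p l, are the double crossovers. Comparing them with the parentals, only the l allele has switched, so l is the middle locus and the order is d – l – p.
d–l: (119 + 10)/1200 = 0.1075; l–p: (143 + 10)/1200 = 0.1275.
Expected DCO frequency = 0.1075 × 0.1275 ≈ 0.01371; observed = 10/1200 ≈ 0.00833.
Coefficient of coincidence = 0.00833/0.01371 ≈ 0.61; interference = 1 − 0.61 = 0.39.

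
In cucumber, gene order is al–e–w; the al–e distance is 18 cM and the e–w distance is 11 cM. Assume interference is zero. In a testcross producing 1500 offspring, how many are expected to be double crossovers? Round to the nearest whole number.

Map distances give recombination frequencies of 0.180 and 0.110 for the two intervals.
With no interference, expected double-crossover frequency = 0.180 × 0.110 = 0.01980.
Expected number = 0.01980 × 1500 = 29.70 ≈ 30.

30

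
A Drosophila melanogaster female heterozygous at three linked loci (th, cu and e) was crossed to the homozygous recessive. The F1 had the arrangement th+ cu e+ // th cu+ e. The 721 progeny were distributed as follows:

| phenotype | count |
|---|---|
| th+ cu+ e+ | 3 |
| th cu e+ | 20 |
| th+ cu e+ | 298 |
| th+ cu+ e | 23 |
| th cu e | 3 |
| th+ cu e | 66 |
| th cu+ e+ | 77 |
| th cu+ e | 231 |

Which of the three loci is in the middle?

cu

The two rarest classes, th+ cu+ e+ and th cu e, are the double crossovers. Comparing them with the parentals, only the cu allele has switched, so cu is the middle locus and the order is e – cu – th.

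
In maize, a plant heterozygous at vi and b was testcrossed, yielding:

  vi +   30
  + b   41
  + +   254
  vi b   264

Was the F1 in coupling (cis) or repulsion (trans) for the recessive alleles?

The two most frequent classes are + + (254) and vi b (264); these are the parental (non-recombinant) types.
So the F1 carried + + on one chromosome and vi b on the other — the recessive alleles are on the same chromosome (cis / coupling).

cis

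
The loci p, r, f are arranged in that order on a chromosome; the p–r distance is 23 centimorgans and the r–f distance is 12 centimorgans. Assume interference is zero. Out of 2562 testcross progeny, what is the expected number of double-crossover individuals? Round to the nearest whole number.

71

Map distances give recombination frequencies of 0.230 and 0.120 for the two intervals.
With no interference, expected double-crossover frequency = 0.230 × 0.120 = 0.02760.
Expected number = 0.02760 × 2562 = 70.71 ≈ 71.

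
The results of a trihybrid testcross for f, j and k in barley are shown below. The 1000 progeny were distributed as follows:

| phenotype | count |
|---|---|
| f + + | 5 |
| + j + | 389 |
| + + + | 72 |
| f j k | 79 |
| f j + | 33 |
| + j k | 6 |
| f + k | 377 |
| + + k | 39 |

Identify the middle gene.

The two most frequent reciprocal classes, f + k and + j +, are the parental types, so the F1 was f + k / + j +.
The two rarest classes, f + + and + j k, are the double crossovers. Comparing them with the parentals, only the k allele has switched, so k is the middle locus and the order is f – k – j.

k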